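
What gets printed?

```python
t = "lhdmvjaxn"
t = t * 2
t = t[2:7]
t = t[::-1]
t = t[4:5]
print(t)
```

d

repeat ×2 → 'lhdmvjaxnlhdmvjaxn'
slice [2:7] → 'dmvja'
reverse → 'ajvmd'
slice [4:5] → 'd'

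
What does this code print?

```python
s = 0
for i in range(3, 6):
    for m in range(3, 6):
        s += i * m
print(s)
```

i=3,m=3: s = 0+9 = 9
i=3,m=4: s = 9+12 = 21
i=3,m=5: s = 21+15 = 36
i=4,m=3: s = 36+12 = 48
i=4,m=4: s = 48+16 = 64
i=4,m=5: s = 64+20 = 84
i=5,m=3: s = 84+15 = 99
i=5,m=4: s = 99+20 = 119
i=5,m=5: s = 119+25 = 144

144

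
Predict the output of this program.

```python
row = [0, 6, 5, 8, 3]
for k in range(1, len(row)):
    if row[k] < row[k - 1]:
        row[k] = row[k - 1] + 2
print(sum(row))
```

k=1: 6>=0, unchanged → [0, 6, 5, 8, 3]
k=2: 5<6, row[2] = 6+2 = 8 → [0, 6, 8, 8, 3]
k=3: 8>=8, unchanged → [0, 6, 8, 8, 3]
k=4: 3<8, row[4] = 8+2 = 10 → [0, 6, 8, 8, 10]
sum = 32

32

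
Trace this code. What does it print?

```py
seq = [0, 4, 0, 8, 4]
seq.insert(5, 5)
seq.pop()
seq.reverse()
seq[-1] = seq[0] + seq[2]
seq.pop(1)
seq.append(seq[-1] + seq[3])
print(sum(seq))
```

insert 5 at 5 → [0, 4, 0, 8, 4, 5]
pop() removes 5 → [0, 4, 0, 8, 4]
reverse → [4, 8, 0, 4, 0]
seq[-1] = seq[0]+seq[2] = 4+0 = 4 → [4, 8, 0, 4, 4]
pop(1) removes 8 → [4, 0, 4, 4]
append seq[-1]+seq[3] = 4+4 = 8 → [4, 0, 4, 4, 8]
sum = 20

20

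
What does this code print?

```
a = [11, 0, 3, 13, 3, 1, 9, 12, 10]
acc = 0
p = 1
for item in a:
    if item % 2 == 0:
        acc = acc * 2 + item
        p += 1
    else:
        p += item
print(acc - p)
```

item=11: not even; p=12
item=0: even, acc = 0*2+0 = 0; p=13
item=3: not even; p=16
item=13: not even; p=29
item=3: not even; p=32
item=1: not even; p=33
item=9: not even; p=42
item=12: even, acc = 0*2+12 = 12; p=43
item=10: even, acc = 12*2+10 = 34; p=44
acc-p = 34-44 = -10

-10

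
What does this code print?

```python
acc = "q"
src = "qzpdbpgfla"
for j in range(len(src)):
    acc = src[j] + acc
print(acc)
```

j=0: prepend 'q' → 'qq'
j=1: prepend 'z' → 'zqq'
j=2: prepend 'p' → 'pzqq'
j=3: prepend 'd' → 'dpzqq'
j=4: prepend 'b' → 'bdpzqq'
j=5: prepend 'p' → 'pbdpzqq'
j=6: prepend 'g' → 'gpbdpzqq'
j=7: prepend 'f' → 'fgpbdpzqq'
j=8: prepend 'l' → 'lfgpbdpzqq'
j=9: prepend 'a' → 'alfgpbdpzqq'

alfgpbdpzqq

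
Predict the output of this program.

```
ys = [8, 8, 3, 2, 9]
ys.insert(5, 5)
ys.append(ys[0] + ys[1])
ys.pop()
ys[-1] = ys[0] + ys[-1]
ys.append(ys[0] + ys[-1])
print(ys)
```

insert 5 at 5 → [8, 8, 3, 2, 9, 5]
append ys[0]+ys[1] = 8+8 = 16 → [8, 8, 3, 2, 9, 5, 16]
pop() removes 16 → [8, 8, 3, 2, 9, 5]
ys[-1] = ys[0]+ys[-1] = 8+5 = 13 → [8, 8, 3, 2, 9, 13]
append ys[0]+ys[-1] = 8+13 = 21 → [8, 8, 3, 2, 9, 13, 21]

[8, 8, 3, 2, 9, 13, 21]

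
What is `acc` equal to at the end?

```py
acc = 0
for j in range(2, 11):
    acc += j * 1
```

j=2: acc = 0+2*1 = 2
j=3: acc = 2+3*1 = 5
j=4: acc = 5+4*1 = 9
j=5: acc = 9+5*1 = 14
j=6: acc = 14+6*1 = 20
j=7: acc = 20+7*1 = 27
j=8: acc = 27+8*1 = 35
j=9: acc = 35+9*1 = 44
j=10: acc = 44+10*1 = 54

54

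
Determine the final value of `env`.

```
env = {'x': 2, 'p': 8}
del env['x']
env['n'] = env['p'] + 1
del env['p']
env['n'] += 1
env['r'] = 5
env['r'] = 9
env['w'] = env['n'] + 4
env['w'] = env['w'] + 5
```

del 'x' → {'p': 8}
env['n'] = env['p']+1 = 9 → {'p': 8, 'n': 9}
del 'p' → {'n': 9}
env['n'] = 9+1 = 10 → {'n': 10}
env['r'] = 5 → {'n': 10, 'r': 5}
env['r'] = 9 → {'n': 10, 'r': 9}
env['w'] = env['n']+4 = 14 → {'n': 10, 'r': 9, 'w': 14}
env['w'] = env['w']+5 = 19 → {'n': 10, 'r': 9, 'w': 19}

{'n': 10, 'r': 9, 'w': 19}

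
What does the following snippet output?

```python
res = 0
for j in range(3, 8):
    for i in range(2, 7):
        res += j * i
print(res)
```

j=3,i=2: res = 0+6 = 6
j=3,i=3: res = 6+9 = 15
j=3,i=4: res = 15+12 = 27
j=3,i=5: res = 27+15 = 42
j=3,i=6: res = 42+18 = 60
j=4,i=2: res = 60+8 = 68
j=4,i=3: res = 68+12 = 80
j=4,i=4: res = 80+16 = 96
j=4,i=5: res = 96+20 = 116
j=4,i=6: res = 116+24 = 140
j=5,i=2: res = 140+10 = 150
j=5,i=3: res = 150+15 = 165
j=5,i=4: res = 165+20 = 185
j=5,i=5: res = 185+25 = 210
j=5,i=6: res = 210+30 = 240
j=6,i=2: res = 240+12 = 252
j=6,i=3: res = 252+18 = 270
j=6,i=4: res = 270+24 = 294
j=6,i=5: res = 294+30 = 324
j=6,i=6: res = 324+36 = 360
j=7,i=2: res = 360+14 = 374
j=7,i=3: res = 374+21 = 395
j=7,i=4: res = 395+28 = 423
j=7,i=5: res = 423+35 = 458
j=7,i=6: res = 458+42 = 500

500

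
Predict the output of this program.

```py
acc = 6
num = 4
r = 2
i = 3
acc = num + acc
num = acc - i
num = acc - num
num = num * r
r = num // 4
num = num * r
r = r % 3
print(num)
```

acc = 4+6 = 10
num = 10-3 = 7
num = 10-7 = 3
num = 3*2 = 6
r = 6//4 = 1
num = 6*1 = 6
r = 1%3 = 1

6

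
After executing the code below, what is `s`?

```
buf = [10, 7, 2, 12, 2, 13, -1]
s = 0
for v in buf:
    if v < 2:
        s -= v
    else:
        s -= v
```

v=10: not <2, s = 0-10 = -10
v=7: not <2, s = (-10)-7 = -17
v=2: not <2, s = (-17)-2 = -19
v=12: not <2, s = (-19)-12 = -31
v=2: not <2, s = (-31)-2 = -33
v=13: not <2, s = (-33)-13 = -46
v=-1: <2, s = (-46)-(-1) = -45

-45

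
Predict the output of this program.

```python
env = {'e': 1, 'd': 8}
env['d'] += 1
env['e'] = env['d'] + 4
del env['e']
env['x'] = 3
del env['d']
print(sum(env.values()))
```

env['d'] = 8+1 = 9 → {'e': 1, 'd': 9}
env['e'] = env['d']+4 = 13 → {'e': 13, 'd': 9}
del 'e' → {'d': 9}
env['x'] = 3 → {'d': 9, 'x': 3}
del 'd' → {'x': 3}
sum of values = 3

3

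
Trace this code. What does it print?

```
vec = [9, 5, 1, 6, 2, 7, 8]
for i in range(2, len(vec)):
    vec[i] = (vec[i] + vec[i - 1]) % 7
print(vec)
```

[9, 5, 6, 5, 0, 0, 1]

i=2: vec[2] = (1+5)%7 = 6 → [9, 5, 6, 6, 2, 7, 8]
i=3: vec[3] = (6+6)%7 = 5 → [9, 5, 6, 5, 2, 7, 8]
i=4: vec[4] = (2+5)%7 = 0 → [9, 5, 6, 5, 0, 7, 8]
i=5: vec[5] = (7+0)%7 = 0 → [9, 5, 6, 5, 0, 0, 8]
i=6: vec[6] = (8+0)%7 = 1 → [9, 5, 6, 5, 0, 0, 1]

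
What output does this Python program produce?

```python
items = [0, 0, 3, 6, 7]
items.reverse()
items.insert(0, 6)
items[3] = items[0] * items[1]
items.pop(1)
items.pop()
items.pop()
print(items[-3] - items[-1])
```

-36

reverse → [7, 6, 3, 0, 0]
insert 6 at 0 → [6, 7, 6, 3, 0, 0]
items[3] = items[0]*items[1] = 6*7 = 42 → [6, 7, 6, 42, 0, 0]
pop(1) removes 7 → [6, 6, 42, 0, 0]
pop() removes 0 → [6, 6, 42, 0]
pop() removes 0 → [6, 6, 42]
items[-3]-items[-1] = 6-42 = -36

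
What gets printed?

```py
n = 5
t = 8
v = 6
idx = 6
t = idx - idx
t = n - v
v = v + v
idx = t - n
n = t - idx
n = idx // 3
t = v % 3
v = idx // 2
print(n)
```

-2

t = 6-6 = 0
t = 5-6 = -1
v = 6+6 = 12
idx = (-1)-5 = -6
n = (-1)-(-6) = 5
n = (-6)//3 = -2
t = 12%3 = 0
v = (-6)//2 = -3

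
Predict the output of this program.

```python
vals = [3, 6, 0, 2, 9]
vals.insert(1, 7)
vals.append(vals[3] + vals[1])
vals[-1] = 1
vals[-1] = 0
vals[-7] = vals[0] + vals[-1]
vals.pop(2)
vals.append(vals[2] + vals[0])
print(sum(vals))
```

24

insert 7 at 1 → [3, 7, 6, 0, 2, 9]
append vals[3]+vals[1] = 0+7 = 7 → [3, 7, 6, 0, 2, 9, 7]
vals[-1] = 1 → [3, 7, 6, 0, 2, 9, 1]
vals[-1] = 0 → [3, 7, 6, 0, 2, 9, 0]
vals[-7] = vals[0]+vals[-1] = 3+0 = 3 → [3, 7, 6, 0, 2, 9, 0]
pop(2) removes 6 → [3, 7, 0, 2, 9, 0]
append vals[2]+vals[0] = 0+3 = 3 → [3, 7, 0, 2, 9, 0, 3]
sum = 24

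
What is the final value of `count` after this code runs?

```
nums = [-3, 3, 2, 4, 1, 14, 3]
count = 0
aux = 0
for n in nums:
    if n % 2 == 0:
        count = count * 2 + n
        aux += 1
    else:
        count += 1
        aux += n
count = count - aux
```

n=-3: not even, count = 0+1 = 1; aux=-3
n=3: not even, count = 1+1 = 2; aux=0
n=2: even, count = 2*2+2 = 6; aux=1
n=4: even, count = 6*2+4 = 16; aux=2
n=1: not even, count = 16+1 = 17; aux=3
n=14: even, count = 17*2+14 = 48; aux=4
n=3: not even, count = 48+1 = 49; aux=7
count-aux = 49-7 = 42

42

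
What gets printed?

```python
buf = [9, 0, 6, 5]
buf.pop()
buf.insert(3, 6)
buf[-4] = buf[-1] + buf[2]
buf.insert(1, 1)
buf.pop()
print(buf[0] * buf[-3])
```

pop() removes 5 → [9, 0, 6]
insert 6 at 3 → [9, 0, 6, 6]
buf[-4] = buf[-1]+buf[2] = 6+6 = 12 → [12, 0, 6, 6]
insert 1 at 1 → [12, 1, 0, 6, 6]
pop() removes 6 → [12, 1, 0, 6]
buf[0]*buf[-3] = 12*1 = 12

12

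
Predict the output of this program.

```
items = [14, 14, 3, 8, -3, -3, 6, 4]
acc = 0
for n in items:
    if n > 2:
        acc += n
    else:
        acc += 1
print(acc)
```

51

n=14: >2, acc = 0+14 = 14
n=14: >2, acc = 14+14 = 28
n=3: >2, acc = 28+3 = 31
n=8: >2, acc = 31+8 = 39
n=-3: not >2, acc = 39+1 = 40
n=-3: not >2, acc = 40+1 = 41
n=6: >2, acc = 41+6 = 47
n=4: >2, acc = 47+4 = 51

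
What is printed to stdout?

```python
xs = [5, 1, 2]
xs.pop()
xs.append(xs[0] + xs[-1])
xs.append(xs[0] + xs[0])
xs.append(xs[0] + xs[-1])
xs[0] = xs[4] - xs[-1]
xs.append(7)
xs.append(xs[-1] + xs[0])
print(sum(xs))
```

pop() removes 2 → [5, 1]
append xs[0]+xs[-1] = 5+1 = 6 → [5, 1, 6]
append xs[0]+xs[0] = 5+5 = 10 → [5, 1, 6, 10]
append xs[0]+xs[-1] = 5+10 = 15 → [5, 1, 6, 10, 15]
xs[0] = xs[4]-xs[-1] = 15-15 = 0 → [0, 1, 6, 10, 15]
append 7 → [0, 1, 6, 10, 15, 7]
append xs[-1]+xs[0] = 7+0 = 7 → [0, 1, 6, 10, 15, 7, 7]
sum = 46

46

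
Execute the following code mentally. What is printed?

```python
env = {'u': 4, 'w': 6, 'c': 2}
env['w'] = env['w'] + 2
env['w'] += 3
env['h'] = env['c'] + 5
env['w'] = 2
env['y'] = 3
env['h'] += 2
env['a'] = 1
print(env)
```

env['w'] = env['w']+2 = 8 → {'u': 4, 'w': 8, 'c': 2}
env['w'] = 8+3 = 11 → {'u': 4, 'w': 11, 'c': 2}
env['h'] = env['c']+5 = 7 → {'u': 4, 'w': 11, 'c': 2, 'h': 7}
env['w'] = 2 → {'u': 4, 'w': 2, 'c': 2, 'h': 7}
env['y'] = 3 → {'u': 4, 'w': 2, 'c': 2, 'h': 7, 'y': 3}
env['h'] = 7+2 = 9 → {'u': 4, 'w': 2, 'c': 2, 'h': 9, 'y': 3}
env['a'] = 1 → {'u': 4, 'w': 2, 'c': 2, 'h': 9, 'y': 3, 'a': 1}

{'u': 4, 'w': 2, 'c': 2, 'h': 9, 'y': 3, 'a': 1}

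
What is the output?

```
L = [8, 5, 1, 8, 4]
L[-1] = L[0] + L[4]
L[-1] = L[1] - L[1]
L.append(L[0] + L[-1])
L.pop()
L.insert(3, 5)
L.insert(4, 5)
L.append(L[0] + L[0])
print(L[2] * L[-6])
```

L[-1] = L[0]+L[4] = 8+4 = 12 → [8, 5, 1, 8, 12]
L[-1] = L[1]-L[1] = 5-5 = 0 → [8, 5, 1, 8, 0]
append L[0]+L[-1] = 8+0 = 8 → [8, 5, 1, 8, 0, 8]
pop() removes 8 → [8, 5, 1, 8, 0]
insert 5 at 3 → [8, 5, 1, 5, 8, 0]
insert 5 at 4 → [8, 5, 1, 5, 5, 8, 0]
append L[0]+L[0] = 8+8 = 16 → [8, 5, 1, 5, 5, 8, 0, 16]
L[2]*L[-6] = 1*1 = 1

1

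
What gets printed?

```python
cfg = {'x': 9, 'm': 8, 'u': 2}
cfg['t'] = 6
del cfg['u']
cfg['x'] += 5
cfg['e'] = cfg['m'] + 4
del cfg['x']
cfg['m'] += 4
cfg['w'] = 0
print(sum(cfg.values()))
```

30

cfg['t'] = 6 → {'x': 9, 'm': 8, 'u': 2, 't': 6}
del 'u' → {'x': 9, 'm': 8, 't': 6}
cfg['x'] = 9+5 = 14 → {'x': 14, 'm': 8, 't': 6}
cfg['e'] = cfg['m']+4 = 12 → {'x': 14, 'm': 8, 't': 6, 'e': 12}
del 'x' → {'m': 8, 't': 6, 'e': 12}
cfg['m'] = 8+4 = 12 → {'m': 12, 't': 6, 'e': 12}
cfg['w'] = 0 → {'m': 12, 't': 6, 'e': 12, 'w': 0}
sum of values = 30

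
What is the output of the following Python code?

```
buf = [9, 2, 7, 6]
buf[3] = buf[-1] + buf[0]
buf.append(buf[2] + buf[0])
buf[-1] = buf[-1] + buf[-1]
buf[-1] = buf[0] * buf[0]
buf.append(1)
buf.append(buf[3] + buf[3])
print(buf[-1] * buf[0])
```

270

buf[3] = buf[-1]+buf[0] = 6+9 = 15 → [9, 2, 7, 15]
append buf[2]+buf[0] = 7+9 = 16 → [9, 2, 7, 15, 16]
buf[-1] = buf[-1]+buf[-1] = 16+16 = 32 → [9, 2, 7, 15, 32]
buf[-1] = buf[0]*buf[0] = 9*9 = 81 → [9, 2, 7, 15, 81]
append 1 → [9, 2, 7, 15, 81, 1]
append buf[3]+buf[3] = 15+15 = 30 → [9, 2, 7, 15, 81, 1, 30]
buf[-1]*buf[0] = 30*9 = 270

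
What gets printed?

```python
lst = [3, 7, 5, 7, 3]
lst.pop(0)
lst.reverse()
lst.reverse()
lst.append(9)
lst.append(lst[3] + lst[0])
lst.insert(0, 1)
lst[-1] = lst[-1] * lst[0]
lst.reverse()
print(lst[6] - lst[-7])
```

-9

pop(0) removes 3 → [7, 5, 7, 3]
reverse → [3, 7, 5, 7]
reverse → [7, 5, 7, 3]
append 9 → [7, 5, 7, 3, 9]
append lst[3]+lst[0] = 3+7 = 10 → [7, 5, 7, 3, 9, 10]
insert 1 at 0 → [1, 7, 5, 7, 3, 9, 10]
lst[-1] = lst[-1]*lst[0] = 10*1 = 10 → [1, 7, 5, 7, 3, 9, 10]
reverse → [10, 9, 3, 7, 5, 7, 1]
lst[6]-lst[-7] = 1-10 = -9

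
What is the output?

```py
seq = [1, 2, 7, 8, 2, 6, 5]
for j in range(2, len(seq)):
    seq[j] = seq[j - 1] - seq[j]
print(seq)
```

j=2: seq[2] = 2-7 = -5 → [1, 2, -5, 8, 2, 6, 5]
j=3: seq[3] = (-5)-8 = -13 → [1, 2, -5, -13, 2, 6, 5]
j=4: seq[4] = (-13)-2 = -15 → [1, 2, -5, -13, -15, 6, 5]
j=5: seq[5] = (-15)-6 = -21 → [1, 2, -5, -13, -15, -21, 5]
j=6: seq[6] = (-21)-5 = -26 → [1, 2, -5, -13, -15, -21, -26]

[1, 2, -5, -13, -15, -21, -26]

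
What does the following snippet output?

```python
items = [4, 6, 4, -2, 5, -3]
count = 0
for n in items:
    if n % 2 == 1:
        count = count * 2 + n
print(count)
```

7

n=4: not odd
n=6: not odd
n=4: not odd
n=-2: not odd
n=5: odd, count = 0*2+5 = 5
n=-3: odd, count = 5*2+(-3) = 7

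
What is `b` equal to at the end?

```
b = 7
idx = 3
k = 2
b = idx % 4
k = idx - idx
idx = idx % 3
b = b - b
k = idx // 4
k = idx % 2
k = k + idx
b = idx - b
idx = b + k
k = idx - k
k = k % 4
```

0

b = 3%4 = 3
k = 3-3 = 0
idx = 3%3 = 0
b = 3-3 = 0
k = 0//4 = 0
k = 0%2 = 0
k = 0+0 = 0
b = 0-0 = 0
idx = 0+0 = 0
k = 0-0 = 0
k = 0%4 = 0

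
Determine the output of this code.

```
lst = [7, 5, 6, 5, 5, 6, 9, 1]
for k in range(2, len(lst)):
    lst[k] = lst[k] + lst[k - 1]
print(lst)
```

[7, 5, 11, 16, 21, 27, 36, 37]

k=2: lst[2] = 6+5 = 11 → [7, 5, 11, 5, 5, 6, 9, 1]
k=3: lst[3] = 5+11 = 16 → [7, 5, 11, 16, 5, 6, 9, 1]
k=4: lst[4] = 5+16 = 21 → [7, 5, 11, 16, 21, 6, 9, 1]
k=5: lst[5] = 6+21 = 27 → [7, 5, 11, 16, 21, 27, 9, 1]
k=6: lst[6] = 9+27 = 36 → [7, 5, 11, 16, 21, 27, 36, 1]
k=7: lst[7] = 1+36 = 37 → [7, 5, 11, 16, 21, 27, 36, 37]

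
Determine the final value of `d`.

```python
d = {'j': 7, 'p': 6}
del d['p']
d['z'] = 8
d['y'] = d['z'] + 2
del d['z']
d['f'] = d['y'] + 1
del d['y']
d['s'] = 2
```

del 'p' → {'j': 7}
d['z'] = 8 → {'j': 7, 'z': 8}
d['y'] = d['z']+2 = 10 → {'j': 7, 'z': 8, 'y': 10}
del 'z' → {'j': 7, 'y': 10}
d['f'] = d['y']+1 = 11 → {'j': 7, 'y': 10, 'f': 11}
del 'y' → {'j': 7, 'f': 11}
d['s'] = 2 → {'j': 7, 'f': 11, 's': 2}

{'j': 7, 'f': 11, 's': 2}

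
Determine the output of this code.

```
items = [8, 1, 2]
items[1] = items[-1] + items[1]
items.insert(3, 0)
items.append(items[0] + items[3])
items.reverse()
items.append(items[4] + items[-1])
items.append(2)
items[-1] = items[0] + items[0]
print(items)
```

items[1] = items[-1]+items[1] = 2+1 = 3 → [8, 3, 2]
insert 0 at 3 → [8, 3, 2, 0]
append items[0]+items[3] = 8+0 = 8 → [8, 3, 2, 0, 8]
reverse → [8, 0, 2, 3, 8]
append items[4]+items[-1] = 8+8 = 16 → [8, 0, 2, 3, 8, 16]
append 2 → [8, 0, 2, 3, 8, 16, 2]
items[-1] = items[0]+items[0] = 8+8 = 16 → [8, 0, 2, 3, 8, 16, 16]

[8, 0, 2, 3, 8, 16, 16]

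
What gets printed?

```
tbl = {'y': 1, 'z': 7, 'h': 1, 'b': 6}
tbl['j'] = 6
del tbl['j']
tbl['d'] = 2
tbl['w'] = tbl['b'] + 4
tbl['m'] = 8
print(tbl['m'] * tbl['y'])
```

8

tbl['j'] = 6 → {'y': 1, 'z': 7, 'h': 1, 'b': 6, 'j': 6}
del 'j' → {'y': 1, 'z': 7, 'h': 1, 'b': 6}
tbl['d'] = 2 → {'y': 1, 'z': 7, 'h': 1, 'b': 6, 'd': 2}
tbl['w'] = tbl['b']+4 = 10 → {'y': 1, 'z': 7, 'h': 1, 'b': 6, 'd': 2, 'w': 10}
tbl['m'] = 8 → {'y': 1, 'z': 7, 'h': 1, 'b': 6, 'd': 2, 'w': 10, 'm': 8}
tbl['m']*tbl['y'] = 8*1 = 8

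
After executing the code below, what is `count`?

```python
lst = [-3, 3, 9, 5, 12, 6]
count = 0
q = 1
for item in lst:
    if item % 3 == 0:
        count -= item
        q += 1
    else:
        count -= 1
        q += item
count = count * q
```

item=-3: %3==0, count = 0-(-3) = 3; q=2
item=3: %3==0, count = 3-3 = 0; q=3
item=9: %3==0, count = 0-9 = -9; q=4
item=5: not %3==0, count = (-9)-1 = -10; q=9
item=12: %3==0, count = (-10)-12 = -22; q=10
item=6: %3==0, count = (-22)-6 = -28; q=11
count*q = (-28)*11 = -308

-308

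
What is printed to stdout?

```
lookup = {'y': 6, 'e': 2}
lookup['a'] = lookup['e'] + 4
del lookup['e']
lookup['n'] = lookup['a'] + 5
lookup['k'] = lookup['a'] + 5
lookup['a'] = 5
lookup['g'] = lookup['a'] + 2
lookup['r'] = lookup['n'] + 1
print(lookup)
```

lookup['a'] = lookup['e']+4 = 6 → {'y': 6, 'e': 2, 'a': 6}
del 'e' → {'y': 6, 'a': 6}
lookup['n'] = lookup['a']+5 = 11 → {'y': 6, 'a': 6, 'n': 11}
lookup['k'] = lookup['a']+5 = 11 → {'y': 6, 'a': 6, 'n': 11, 'k': 11}
lookup['a'] = 5 → {'y': 6, 'a': 5, 'n': 11, 'k': 11}
lookup['g'] = lookup['a']+2 = 7 → {'y': 6, 'a': 5, 'n': 11, 'k': 11, 'g': 7}
lookup['r'] = lookup['n']+1 = 12 → {'y': 6, 'a': 5, 'n': 11, 'k': 11, 'g': 7, 'r': 12}

{'y': 6, 'a': 5, 'n': 11, 'k': 11, 'g': 7, 'r': 12}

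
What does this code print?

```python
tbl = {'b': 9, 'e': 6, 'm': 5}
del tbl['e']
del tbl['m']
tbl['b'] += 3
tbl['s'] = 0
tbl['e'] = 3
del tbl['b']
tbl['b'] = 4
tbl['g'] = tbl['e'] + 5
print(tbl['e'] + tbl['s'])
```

del 'e' → {'b': 9, 'm': 5}
del 'm' → {'b': 9}
tbl['b'] = 9+3 = 12 → {'b': 12}
tbl['s'] = 0 → {'b': 12, 's': 0}
tbl['e'] = 3 → {'b': 12, 's': 0, 'e': 3}
del 'b' → {'s': 0, 'e': 3}
tbl['b'] = 4 → {'s': 0, 'e': 3, 'b': 4}
tbl['g'] = tbl['e']+5 = 8 → {'s': 0, 'e': 3, 'b': 4, 'g': 8}
tbl['e']+tbl['s'] = 3+0 = 3

3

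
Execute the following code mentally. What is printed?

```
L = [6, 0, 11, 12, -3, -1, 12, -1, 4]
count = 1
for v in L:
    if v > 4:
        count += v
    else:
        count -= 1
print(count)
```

v=6: >4, count = 1+6 = 7
v=0: not >4, count = 7-1 = 6
v=11: >4, count = 6+11 = 17
v=12: >4, count = 17+12 = 29
v=-3: not >4, count = 29-1 = 28
v=-1: not >4, count = 28-1 = 27
v=12: >4, count = 27+12 = 39
v=-1: not >4, count = 39-1 = 38
v=4: not >4, count = 38-1 = 37

37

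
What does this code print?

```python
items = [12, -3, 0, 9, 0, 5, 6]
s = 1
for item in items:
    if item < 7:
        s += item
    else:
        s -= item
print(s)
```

item=12: not <7, s = 1-12 = -11
item=-3: <7, s = (-11)+(-3) = -14
item=0: <7, s = (-14)+0 = -14
item=9: not <7, s = (-14)-9 = -23
item=0: <7, s = (-23)+0 = -23
item=5: <7, s = (-23)+5 = -18
item=6: <7, s = (-18)+6 = -12

-12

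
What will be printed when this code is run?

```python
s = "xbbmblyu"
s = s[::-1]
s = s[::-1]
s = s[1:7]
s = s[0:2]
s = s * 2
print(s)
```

reverse → 'uylbmbbx'
reverse → 'xbbmblyu'
slice [1:7] → 'bbmbly'
slice [0:2] → 'bb'
repeat ×2 → 'bbbb'

bbbb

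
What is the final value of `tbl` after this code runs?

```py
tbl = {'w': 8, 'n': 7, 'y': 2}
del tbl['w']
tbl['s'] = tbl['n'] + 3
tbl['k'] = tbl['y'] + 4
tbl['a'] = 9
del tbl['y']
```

del 'w' → {'n': 7, 'y': 2}
tbl['s'] = tbl['n']+3 = 10 → {'n': 7, 'y': 2, 's': 10}
tbl['k'] = tbl['y']+4 = 6 → {'n': 7, 'y': 2, 's': 10, 'k': 6}
tbl['a'] = 9 → {'n': 7, 'y': 2, 's': 10, 'k': 6, 'a': 9}
del 'y' → {'n': 7, 's': 10, 'k': 6, 'a': 9}

{'n': 7, 's': 10, 'k': 6, 'a': 9}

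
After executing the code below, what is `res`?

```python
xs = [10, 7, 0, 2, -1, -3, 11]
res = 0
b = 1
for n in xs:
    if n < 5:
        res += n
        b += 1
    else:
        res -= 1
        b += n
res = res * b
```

-165

n=10: not <5, res = 0-1 = -1; b=11
n=7: not <5, res = (-1)-1 = -2; b=18
n=0: <5, res = (-2)+0 = -2; b=19
n=2: <5, res = (-2)+2 = 0; b=20
n=-1: <5, res = 0+(-1) = -1; b=21
n=-3: <5, res = (-1)+(-3) = -4; b=22
n=11: not <5, res = (-4)-1 = -5; b=33
res*b = (-5)*33 = -165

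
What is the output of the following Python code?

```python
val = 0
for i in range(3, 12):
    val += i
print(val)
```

63

i=3: val = 0+3 = 3
i=4: val = 3+4 = 7
i=5: val = 7+5 = 12
i=6: val = 12+6 = 18
i=7: val = 18+7 = 25
i=8: val = 25+8 = 33
i=9: val = 33+9 = 42
i=10: val = 42+10 = 52
i=11: val = 52+11 = 63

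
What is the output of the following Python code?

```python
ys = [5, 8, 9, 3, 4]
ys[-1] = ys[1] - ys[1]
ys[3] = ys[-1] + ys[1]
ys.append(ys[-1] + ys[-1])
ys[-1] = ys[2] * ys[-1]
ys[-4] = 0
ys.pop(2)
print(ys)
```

[5, 8, 8, 0, 0]

ys[-1] = ys[1]-ys[1] = 8-8 = 0 → [5, 8, 9, 3, 0]
ys[3] = ys[-1]+ys[1] = 0+8 = 8 → [5, 8, 9, 8, 0]
append ys[-1]+ys[-1] = 0+0 = 0 → [5, 8, 9, 8, 0, 0]
ys[-1] = ys[2]*ys[-1] = 9*0 = 0 → [5, 8, 9, 8, 0, 0]
ys[-4] = 0 → [5, 8, 0, 8, 0, 0]
pop(2) removes 0 → [5, 8, 8, 0, 0]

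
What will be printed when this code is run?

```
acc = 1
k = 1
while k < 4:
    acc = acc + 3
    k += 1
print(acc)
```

10

k=1: acc = 1+3 = 4
k=2: acc = 4+3 = 7
k=3: acc = 7+3 = 10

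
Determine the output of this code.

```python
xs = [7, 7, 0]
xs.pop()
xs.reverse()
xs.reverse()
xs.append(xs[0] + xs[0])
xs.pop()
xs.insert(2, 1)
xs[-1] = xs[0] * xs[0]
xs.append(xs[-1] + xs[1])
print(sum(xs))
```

119

pop() removes 0 → [7, 7]
reverse → [7, 7]
reverse → [7, 7]
append xs[0]+xs[0] = 7+7 = 14 → [7, 7, 14]
pop() removes 14 → [7, 7]
insert 1 at 2 → [7, 7, 1]
xs[-1] = xs[0]*xs[0] = 7*7 = 49 → [7, 7, 49]
append xs[-1]+xs[1] = 49+7 = 56 → [7, 7, 49, 56]
sum = 119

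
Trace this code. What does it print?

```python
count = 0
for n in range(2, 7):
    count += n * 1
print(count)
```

20

n=2: count = 0+2*1 = 2
n=3: count = 2+3*1 = 5
n=4: count = 5+4*1 = 9
n=5: count = 9+5*1 = 14
n=6: count = 14+6*1 = 20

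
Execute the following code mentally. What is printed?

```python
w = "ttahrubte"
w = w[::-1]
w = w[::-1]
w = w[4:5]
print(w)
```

r

reverse → 'etburhatt'
reverse → 'ttahrubte'
slice [4:5] → 'r'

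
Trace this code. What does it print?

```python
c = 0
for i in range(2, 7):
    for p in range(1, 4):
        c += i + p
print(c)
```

90

i=2,p=1: c = 0+3 = 3
i=2,p=2: c = 3+4 = 7
i=2,p=3: c = 7+5 = 12
i=3,p=1: c = 12+4 = 16
i=3,p=2: c = 16+5 = 21
i=3,p=3: c = 21+6 = 27
i=4,p=1: c = 27+5 = 32
i=4,p=2: c = 32+6 = 38
i=4,p=3: c = 38+7 = 45
i=5,p=1: c = 45+6 = 51
i=5,p=2: c = 51+7 = 58
i=5,p=3: c = 58+8 = 66
i=6,p=1: c = 66+7 = 73
i=6,p=2: c = 73+8 = 81
i=6,p=3: c = 81+9 = 90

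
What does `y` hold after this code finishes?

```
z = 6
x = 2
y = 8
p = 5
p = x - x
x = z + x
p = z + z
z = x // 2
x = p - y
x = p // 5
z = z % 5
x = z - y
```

8

p = 2-2 = 0
x = 6+2 = 8
p = 6+6 = 12
z = 8//2 = 4
x = 12-8 = 4
x = 12//5 = 2
z = 4%5 = 4
x = 4-8 = -4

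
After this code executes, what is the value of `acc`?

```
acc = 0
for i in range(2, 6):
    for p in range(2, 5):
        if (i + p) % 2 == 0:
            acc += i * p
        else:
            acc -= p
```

42

i=2,p=2: even sum, acc = 0+4 = 4
i=2,p=3: odd sum, acc = 4-3 = 1
i=2,p=4: even sum, acc = 1+8 = 9
i=3,p=2: odd sum, acc = 9-2 = 7
i=3,p=3: even sum, acc = 7+9 = 16
i=3,p=4: odd sum, acc = 16-4 = 12
i=4,p=2: even sum, acc = 12+8 = 20
i=4,p=3: odd sum, acc = 20-3 = 17
i=4,p=4: even sum, acc = 17+16 = 33
i=5,p=2: odd sum, acc = 33-2 = 31
i=5,p=3: even sum, acc = 31+15 = 46
i=5,p=4: odd sum, acc = 46-4 = 42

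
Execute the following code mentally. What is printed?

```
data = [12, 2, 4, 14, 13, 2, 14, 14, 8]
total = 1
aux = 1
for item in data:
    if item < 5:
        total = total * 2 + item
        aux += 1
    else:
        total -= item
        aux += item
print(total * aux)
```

-12640

item=12: not <5, total = 1-12 = -11; aux=13
item=2: <5, total = (-11)*2+2 = -20; aux=14
item=4: <5, total = (-20)*2+4 = -36; aux=15
item=14: not <5, total = (-36)-14 = -50; aux=29
item=13: not <5, total = (-50)-13 = -63; aux=42
item=2: <5, total = (-63)*2+2 = -124; aux=43
item=14: not <5, total = (-124)-14 = -138; aux=57
item=14: not <5, total = (-138)-14 = -152; aux=71
item=8: not <5, total = (-152)-8 = -160; aux=79
total*aux = (-160)*79 = -12640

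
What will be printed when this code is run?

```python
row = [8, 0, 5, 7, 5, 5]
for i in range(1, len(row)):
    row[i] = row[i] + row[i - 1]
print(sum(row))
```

i=1: row[1] = 0+8 = 8 → [8, 8, 5, 7, 5, 5]
i=2: row[2] = 5+8 = 13 → [8, 8, 13, 7, 5, 5]
i=3: row[3] = 7+13 = 20 → [8, 8, 13, 20, 5, 5]
i=4: row[4] = 5+20 = 25 → [8, 8, 13, 20, 25, 5]
i=5: row[5] = 5+25 = 30 → [8, 8, 13, 20, 25, 30]
sum = 104

104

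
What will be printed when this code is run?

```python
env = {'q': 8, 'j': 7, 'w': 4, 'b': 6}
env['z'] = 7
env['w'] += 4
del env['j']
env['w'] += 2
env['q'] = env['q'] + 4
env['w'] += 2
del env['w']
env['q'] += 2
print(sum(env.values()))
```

27

env['z'] = 7 → {'q': 8, 'j': 7, 'w': 4, 'b': 6, 'z': 7}
env['w'] = 4+4 = 8 → {'q': 8, 'j': 7, 'w': 8, 'b': 6, 'z': 7}
del 'j' → {'q': 8, 'w': 8, 'b': 6, 'z': 7}
env['w'] = 8+2 = 10 → {'q': 8, 'w': 10, 'b': 6, 'z': 7}
env['q'] = env['q']+4 = 12 → {'q': 12, 'w': 10, 'b': 6, 'z': 7}
env['w'] = 10+2 = 12 → {'q': 12, 'w': 12, 'b': 6, 'z': 7}
del 'w' → {'q': 12, 'b': 6, 'z': 7}
env['q'] = 12+2 = 14 → {'q': 14, 'b': 6, 'z': 7}
sum of values = 27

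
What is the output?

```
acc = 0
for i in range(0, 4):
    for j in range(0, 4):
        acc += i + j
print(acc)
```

i=0,j=0: acc = 0+0 = 0
i=0,j=1: acc = 0+1 = 1
i=0,j=2: acc = 1+2 = 3
i=0,j=3: acc = 3+3 = 6
i=1,j=0: acc = 6+1 = 7
i=1,j=1: acc = 7+2 = 9
i=1,j=2: acc = 9+3 = 12
i=1,j=3: acc = 12+4 = 16
i=2,j=0: acc = 16+2 = 18
i=2,j=1: acc = 18+3 = 21
i=2,j=2: acc = 21+4 = 25
i=2,j=3: acc = 25+5 = 30
i=3,j=0: acc = 30+3 = 33
i=3,j=1: acc = 33+4 = 37
i=3,j=2: acc = 37+5 = 42
i=3,j=3: acc = 42+6 = 48

48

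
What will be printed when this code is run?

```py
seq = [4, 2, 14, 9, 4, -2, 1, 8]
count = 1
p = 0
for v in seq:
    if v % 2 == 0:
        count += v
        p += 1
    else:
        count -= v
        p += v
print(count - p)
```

5

v=4: even, count = 1+4 = 5; p=1
v=2: even, count = 5+2 = 7; p=2
v=14: even, count = 7+14 = 21; p=3
v=9: not even, count = 21-9 = 12; p=12
v=4: even, count = 12+4 = 16; p=13
v=-2: even, count = 16+(-2) = 14; p=14
v=1: not even, count = 14-1 = 13; p=15
v=8: even, count = 13+8 = 21; p=16
count-p = 21-16 = 5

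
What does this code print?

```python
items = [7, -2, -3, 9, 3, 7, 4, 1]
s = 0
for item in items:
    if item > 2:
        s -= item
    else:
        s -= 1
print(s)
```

item=7: >2, s = 0-7 = -7
item=-2: not >2, s = (-7)-1 = -8
item=-3: not >2, s = (-8)-1 = -9
item=9: >2, s = (-9)-9 = -18
item=3: >2, s = (-18)-3 = -21
item=7: >2, s = (-21)-7 = -28
item=4: >2, s = (-28)-4 = -32
item=1: not >2, s = (-32)-1 = -33

-33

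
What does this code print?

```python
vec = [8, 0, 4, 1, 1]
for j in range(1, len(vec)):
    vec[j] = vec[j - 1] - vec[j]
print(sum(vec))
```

j=1: vec[1] = 8-0 = 8 → [8, 8, 4, 1, 1]
j=2: vec[2] = 8-4 = 4 → [8, 8, 4, 1, 1]
j=3: vec[3] = 4-1 = 3 → [8, 8, 4, 3, 1]
j=4: vec[4] = 3-1 = 2 → [8, 8, 4, 3, 2]
sum = 25

25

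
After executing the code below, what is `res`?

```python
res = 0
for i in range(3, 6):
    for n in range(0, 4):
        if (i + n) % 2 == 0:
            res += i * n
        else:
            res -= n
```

32

i=3,n=0: odd sum, res = 0-0 = 0
i=3,n=1: even sum, res = 0+3 = 3
i=3,n=2: odd sum, res = 3-2 = 1
i=3,n=3: even sum, res = 1+9 = 10
i=4,n=0: even sum, res = 10+0 = 10
i=4,n=1: odd sum, res = 10-1 = 9
i=4,n=2: even sum, res = 9+8 = 17
i=4,n=3: odd sum, res = 17-3 = 14
i=5,n=0: odd sum, res = 14-0 = 14
i=5,n=1: even sum, res = 14+5 = 19
i=5,n=2: odd sum, res = 19-2 = 17
i=5,n=3: even sum, res = 17+15 = 32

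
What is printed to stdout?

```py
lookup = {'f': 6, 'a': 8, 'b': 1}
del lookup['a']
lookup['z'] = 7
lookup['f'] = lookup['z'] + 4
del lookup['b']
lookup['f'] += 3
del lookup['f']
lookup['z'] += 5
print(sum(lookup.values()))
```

12

del 'a' → {'f': 6, 'b': 1}
lookup['z'] = 7 → {'f': 6, 'b': 1, 'z': 7}
lookup['f'] = lookup['z']+4 = 11 → {'f': 11, 'b': 1, 'z': 7}
del 'b' → {'f': 11, 'z': 7}
lookup['f'] = 11+3 = 14 → {'f': 14, 'z': 7}
del 'f' → {'z': 7}
lookup['z'] = 7+5 = 12 → {'z': 12}
sum of values = 12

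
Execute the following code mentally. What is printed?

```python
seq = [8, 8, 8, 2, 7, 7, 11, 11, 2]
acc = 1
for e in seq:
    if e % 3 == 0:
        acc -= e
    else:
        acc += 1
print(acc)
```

10

e=8: not %3==0, acc = 1+1 = 2
e=8: not %3==0, acc = 2+1 = 3
e=8: not %3==0, acc = 3+1 = 4
e=2: not %3==0, acc = 4+1 = 5
e=7: not %3==0, acc = 5+1 = 6
e=7: not %3==0, acc = 6+1 = 7
e=11: not %3==0, acc = 7+1 = 8
e=11: not %3==0, acc = 8+1 = 9
e=2: not %3==0, acc = 9+1 = 10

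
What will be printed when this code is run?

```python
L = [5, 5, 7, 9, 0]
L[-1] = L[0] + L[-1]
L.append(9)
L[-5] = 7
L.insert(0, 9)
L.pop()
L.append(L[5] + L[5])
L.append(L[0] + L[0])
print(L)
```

L[-1] = L[0]+L[-1] = 5+0 = 5 → [5, 5, 7, 9, 5]
append 9 → [5, 5, 7, 9, 5, 9]
L[-5] = 7 → [5, 7, 7, 9, 5, 9]
insert 9 at 0 → [9, 5, 7, 7, 9, 5, 9]
pop() removes 9 → [9, 5, 7, 7, 9, 5]
append L[5]+L[5] = 5+5 = 10 → [9, 5, 7, 7, 9, 5, 10]
append L[0]+L[0] = 9+9 = 18 → [9, 5, 7, 7, 9, 5, 10, 18]

[9, 5, 7, 7, 9, 5, 10, 18]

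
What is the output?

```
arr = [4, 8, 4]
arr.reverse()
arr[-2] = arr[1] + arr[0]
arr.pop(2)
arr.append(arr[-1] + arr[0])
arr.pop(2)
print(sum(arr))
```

16

reverse → [4, 8, 4]
arr[-2] = arr[1]+arr[0] = 8+4 = 12 → [4, 12, 4]
pop(2) removes 4 → [4, 12]
append arr[-1]+arr[0] = 12+4 = 16 → [4, 12, 16]
pop(2) removes 16 → [4, 12]
sum = 16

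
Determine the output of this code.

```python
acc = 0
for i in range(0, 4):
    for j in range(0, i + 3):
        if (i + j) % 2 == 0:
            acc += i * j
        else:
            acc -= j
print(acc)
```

i=0,j=0: even sum, acc = 0+0 = 0
i=0,j=1: odd sum, acc = 0-1 = -1
i=0,j=2: even sum, acc = (-1)+0 = -1
i=1,j=0: odd sum, acc = (-1)-0 = -1
i=1,j=1: even sum, acc = (-1)+1 = 0
i=1,j=2: odd sum, acc = 0-2 = -2
i=1,j=3: even sum, acc = (-2)+3 = 1
i=2,j=0: even sum, acc = 1+0 = 1
i=2,j=1: odd sum, acc = 1-1 = 0
i=2,j=2: even sum, acc = 0+4 = 4
i=2,j=3: odd sum, acc = 4-3 = 1
i=2,j=4: even sum, acc = 1+8 = 9
i=3,j=0: odd sum, acc = 9-0 = 9
i=3,j=1: even sum, acc = 9+3 = 12
i=3,j=2: odd sum, acc = 12-2 = 10
i=3,j=3: even sum, acc = 10+9 = 19
i=3,j=4: odd sum, acc = 19-4 = 15
i=3,j=5: even sum, acc = 15+15 = 30

30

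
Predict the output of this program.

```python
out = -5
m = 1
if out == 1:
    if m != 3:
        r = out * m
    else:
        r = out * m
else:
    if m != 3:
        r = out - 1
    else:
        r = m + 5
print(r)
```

out=-5, m=1
out == 1 is False; m != 3 is True
→ r = out - 1 = -6

-6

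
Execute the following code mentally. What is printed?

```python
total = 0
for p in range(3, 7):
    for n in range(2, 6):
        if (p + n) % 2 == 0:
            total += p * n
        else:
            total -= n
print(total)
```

96

p=3,n=2: odd sum, total = 0-2 = -2
p=3,n=3: even sum, total = (-2)+9 = 7
p=3,n=4: odd sum, total = 7-4 = 3
p=3,n=5: even sum, total = 3+15 = 18
p=4,n=2: even sum, total = 18+8 = 26
p=4,n=3: odd sum, total = 26-3 = 23
p=4,n=4: even sum, total = 23+16 = 39
p=4,n=5: odd sum, total = 39-5 = 34
p=5,n=2: odd sum, total = 34-2 = 32
p=5,n=3: even sum, total = 32+15 = 47
p=5,n=4: odd sum, total = 47-4 = 43
p=5,n=5: even sum, total = 43+25 = 68
p=6,n=2: even sum, total = 68+12 = 80
p=6,n=3: odd sum, total = 80-3 = 77
p=6,n=4: even sum, total = 77+24 = 101
p=6,n=5: odd sum, total = 101-5 = 96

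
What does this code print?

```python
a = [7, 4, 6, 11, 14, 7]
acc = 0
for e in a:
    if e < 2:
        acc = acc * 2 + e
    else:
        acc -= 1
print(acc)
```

-6

e=7: not <2, acc = 0-1 = -1
e=4: not <2, acc = (-1)-1 = -2
e=6: not <2, acc = (-2)-1 = -3
e=11: not <2, acc = (-3)-1 = -4
e=14: not <2, acc = (-4)-1 = -5
e=7: not <2, acc = (-5)-1 = -6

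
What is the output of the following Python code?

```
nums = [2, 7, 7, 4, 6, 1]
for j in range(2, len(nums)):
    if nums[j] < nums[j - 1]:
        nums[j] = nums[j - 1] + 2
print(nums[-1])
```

j=2: 7>=7, unchanged → [2, 7, 7, 4, 6, 1]
j=3: 4<7, nums[3] = 7+2 = 9 → [2, 7, 7, 9, 6, 1]
j=4: 6<9, nums[4] = 9+2 = 11 → [2, 7, 7, 9, 11, 1]
j=5: 1<11, nums[5] = 11+2 = 13 → [2, 7, 7, 9, 11, 13]

13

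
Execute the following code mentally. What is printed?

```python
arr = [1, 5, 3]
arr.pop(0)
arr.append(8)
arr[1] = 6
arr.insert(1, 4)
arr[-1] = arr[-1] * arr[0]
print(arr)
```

pop(0) removes 1 → [5, 3]
append 8 → [5, 3, 8]
arr[1] = 6 → [5, 6, 8]
insert 4 at 1 → [5, 4, 6, 8]
arr[-1] = arr[-1]*arr[0] = 8*5 = 40 → [5, 4, 6, 40]

[5, 4, 6, 40]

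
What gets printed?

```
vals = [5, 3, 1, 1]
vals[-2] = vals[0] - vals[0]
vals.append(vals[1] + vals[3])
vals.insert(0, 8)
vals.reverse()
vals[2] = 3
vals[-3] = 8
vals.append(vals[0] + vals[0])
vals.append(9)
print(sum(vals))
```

46

vals[-2] = vals[0]-vals[0] = 5-5 = 0 → [5, 3, 0, 1]
append vals[1]+vals[3] = 3+1 = 4 → [5, 3, 0, 1, 4]
insert 8 at 0 → [8, 5, 3, 0, 1, 4]
reverse → [4, 1, 0, 3, 5, 8]
vals[2] = 3 → [4, 1, 3, 3, 5, 8]
vals[-3] = 8 → [4, 1, 3, 8, 5, 8]
append vals[0]+vals[0] = 4+4 = 8 → [4, 1, 3, 8, 5, 8, 8]
append 9 → [4, 1, 3, 8, 5, 8, 8, 9]
sum = 46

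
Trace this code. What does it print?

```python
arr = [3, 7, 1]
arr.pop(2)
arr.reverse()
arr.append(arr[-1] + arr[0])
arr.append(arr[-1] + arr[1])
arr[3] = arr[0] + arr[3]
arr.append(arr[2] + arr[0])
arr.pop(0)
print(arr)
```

pop(2) removes 1 → [3, 7]
reverse → [7, 3]
append arr[-1]+arr[0] = 3+7 = 10 → [7, 3, 10]
append arr[-1]+arr[1] = 10+3 = 13 → [7, 3, 10, 13]
arr[3] = arr[0]+arr[3] = 7+13 = 20 → [7, 3, 10, 20]
append arr[2]+arr[0] = 10+7 = 17 → [7, 3, 10, 20, 17]
pop(0) removes 7 → [3, 10, 20, 17]

[3, 10, 20, 17]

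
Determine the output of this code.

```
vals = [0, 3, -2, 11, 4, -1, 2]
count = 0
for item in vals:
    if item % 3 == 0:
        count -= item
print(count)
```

item=0: %3==0, count = 0-0 = 0
item=3: %3==0, count = 0-3 = -3
item=-2: not %3==0
item=11: not %3==0
item=4: not %3==0
item=-1: not %3==0
item=2: not %3==0

-3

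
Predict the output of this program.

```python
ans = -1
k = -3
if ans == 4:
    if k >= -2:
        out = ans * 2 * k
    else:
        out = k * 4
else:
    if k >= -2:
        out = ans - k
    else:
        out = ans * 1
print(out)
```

-1

ans=-1, k=-3
ans == 4 is False; k >= -2 is False
→ out = ans * 1 = -1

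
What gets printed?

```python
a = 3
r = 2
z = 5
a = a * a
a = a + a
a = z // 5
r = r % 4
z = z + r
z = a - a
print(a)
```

a = 3*3 = 9
a = 9+9 = 18
a = 5//5 = 1
r = 2%4 = 2
z = 5+2 = 7
z = 1-1 = 0

1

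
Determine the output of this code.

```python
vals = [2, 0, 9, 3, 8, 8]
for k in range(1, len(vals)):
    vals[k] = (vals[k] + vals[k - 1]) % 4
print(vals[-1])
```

2

k=1: vals[1] = (0+2)%4 = 2 → [2, 2, 9, 3, 8, 8]
k=2: vals[2] = (9+2)%4 = 3 → [2, 2, 3, 3, 8, 8]
k=3: vals[3] = (3+3)%4 = 2 → [2, 2, 3, 2, 8, 8]
k=4: vals[4] = (8+2)%4 = 2 → [2, 2, 3, 2, 2, 8]
k=5: vals[5] = (8+2)%4 = 2 → [2, 2, 3, 2, 2, 2]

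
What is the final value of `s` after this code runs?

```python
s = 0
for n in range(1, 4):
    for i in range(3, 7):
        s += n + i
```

78

n=1,i=3: s = 0+4 = 4
n=1,i=4: s = 4+5 = 9
n=1,i=5: s = 9+6 = 15
n=1,i=6: s = 15+7 = 22
n=2,i=3: s = 22+5 = 27
n=2,i=4: s = 27+6 = 33
n=2,i=5: s = 33+7 = 40
n=2,i=6: s = 40+8 = 48
n=3,i=3: s = 48+6 = 54
n=3,i=4: s = 54+7 = 61
n=3,i=5: s = 61+8 = 69
n=3,i=6: s = 69+9 = 78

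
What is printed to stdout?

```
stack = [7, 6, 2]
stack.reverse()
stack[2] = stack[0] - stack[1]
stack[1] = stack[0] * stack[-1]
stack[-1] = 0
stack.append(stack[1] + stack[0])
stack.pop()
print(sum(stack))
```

reverse → [2, 6, 7]
stack[2] = stack[0]-stack[1] = 2-6 = -4 → [2, 6, -4]
stack[1] = stack[0]*stack[-1] = 2*(-4) = -8 → [2, -8, -4]
stack[-1] = 0 → [2, -8, 0]
append stack[1]+stack[0] = (-8)+2 = -6 → [2, -8, 0, -6]
pop() removes -6 → [2, -8, 0]
sum = -6

-6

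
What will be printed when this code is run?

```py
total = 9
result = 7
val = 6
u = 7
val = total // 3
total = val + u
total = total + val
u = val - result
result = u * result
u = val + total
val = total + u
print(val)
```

29

val = 9//3 = 3
total = 3+7 = 10
total = 10+3 = 13
u = 3-7 = -4
result = (-4)*7 = -28
u = 3+13 = 16
val = 13+16 = 29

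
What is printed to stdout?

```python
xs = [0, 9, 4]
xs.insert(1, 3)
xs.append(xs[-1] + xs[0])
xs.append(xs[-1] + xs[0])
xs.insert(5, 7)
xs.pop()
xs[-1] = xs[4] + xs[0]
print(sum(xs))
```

insert 3 at 1 → [0, 3, 9, 4]
append xs[-1]+xs[0] = 4+0 = 4 → [0, 3, 9, 4, 4]
append xs[-1]+xs[0] = 4+0 = 4 → [0, 3, 9, 4, 4, 4]
insert 7 at 5 → [0, 3, 9, 4, 4, 7, 4]
pop() removes 4 → [0, 3, 9, 4, 4, 7]
xs[-1] = xs[4]+xs[0] = 4+0 = 4 → [0, 3, 9, 4, 4, 4]
sum = 24

24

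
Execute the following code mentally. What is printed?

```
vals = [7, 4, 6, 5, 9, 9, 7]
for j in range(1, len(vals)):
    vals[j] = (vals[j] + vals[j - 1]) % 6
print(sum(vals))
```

j=1: vals[1] = (4+7)%6 = 5 → [7, 5, 6, 5, 9, 9, 7]
j=2: vals[2] = (6+5)%6 = 5 → [7, 5, 5, 5, 9, 9, 7]
j=3: vals[3] = (5+5)%6 = 4 → [7, 5, 5, 4, 9, 9, 7]
j=4: vals[4] = (9+4)%6 = 1 → [7, 5, 5, 4, 1, 9, 7]
j=5: vals[5] = (9+1)%6 = 4 → [7, 5, 5, 4, 1, 4, 7]
j=6: vals[6] = (7+4)%6 = 5 → [7, 5, 5, 4, 1, 4, 5]
sum = 31

31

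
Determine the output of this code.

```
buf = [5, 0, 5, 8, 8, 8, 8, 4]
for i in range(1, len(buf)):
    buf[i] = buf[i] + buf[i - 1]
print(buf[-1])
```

i=1: buf[1] = 0+5 = 5 → [5, 5, 5, 8, 8, 8, 8, 4]
i=2: buf[2] = 5+5 = 10 → [5, 5, 10, 8, 8, 8, 8, 4]
i=3: buf[3] = 8+10 = 18 → [5, 5, 10, 18, 8, 8, 8, 4]
i=4: buf[4] = 8+18 = 26 → [5, 5, 10, 18, 26, 8, 8, 4]
i=5: buf[5] = 8+26 = 34 → [5, 5, 10, 18, 26, 34, 8, 4]
i=6: buf[6] = 8+34 = 42 → [5, 5, 10, 18, 26, 34, 42, 4]
i=7: buf[7] = 4+42 = 46 → [5, 5, 10, 18, 26, 34, 42, 46]

46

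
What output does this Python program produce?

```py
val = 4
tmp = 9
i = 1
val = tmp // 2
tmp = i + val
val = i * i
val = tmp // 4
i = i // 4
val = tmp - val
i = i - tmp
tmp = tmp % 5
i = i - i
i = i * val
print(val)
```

val = 9//2 = 4
tmp = 1+4 = 5
val = 1*1 = 1
val = 5//4 = 1
i = 1//4 = 0
val = 5-1 = 4
i = 0-5 = -5
tmp = 5%5 = 0
i = (-5)-(-5) = 0
i = 0*4 = 0

4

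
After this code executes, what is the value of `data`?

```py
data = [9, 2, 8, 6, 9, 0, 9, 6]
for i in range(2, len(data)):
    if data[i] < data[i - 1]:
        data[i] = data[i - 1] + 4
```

i=2: 8>=2, unchanged → [9, 2, 8, 6, 9, 0, 9, 6]
i=3: 6<8, data[3] = 8+4 = 12 → [9, 2, 8, 12, 9, 0, 9, 6]
i=4: 9<12, data[4] = 12+4 = 16 → [9, 2, 8, 12, 16, 0, 9, 6]
i=5: 0<16, data[5] = 16+4 = 20 → [9, 2, 8, 12, 16, 20, 9, 6]
i=6: 9<20, data[6] = 20+4 = 24 → [9, 2, 8, 12, 16, 20, 24, 6]
i=7: 6<24, data[7] = 24+4 = 28 → [9, 2, 8, 12, 16, 20, 24, 28]

[9, 2, 8, 12, 16, 20, 24, 28]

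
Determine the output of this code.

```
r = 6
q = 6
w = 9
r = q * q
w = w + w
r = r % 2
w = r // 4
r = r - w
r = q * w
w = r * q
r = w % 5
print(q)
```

r = 6*6 = 36
w = 9+9 = 18
r = 36%2 = 0
w = 0//4 = 0
r = 0-0 = 0
r = 6*0 = 0
w = 0*6 = 0
r = 0%5 = 0

6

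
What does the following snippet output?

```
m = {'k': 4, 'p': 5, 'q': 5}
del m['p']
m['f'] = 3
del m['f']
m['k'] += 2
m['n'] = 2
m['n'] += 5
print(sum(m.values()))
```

del 'p' → {'k': 4, 'q': 5}
m['f'] = 3 → {'k': 4, 'q': 5, 'f': 3}
del 'f' → {'k': 4, 'q': 5}
m['k'] = 4+2 = 6 → {'k': 6, 'q': 5}
m['n'] = 2 → {'k': 6, 'q': 5, 'n': 2}
m['n'] = 2+5 = 7 → {'k': 6, 'q': 5, 'n': 7}
sum of values = 18

18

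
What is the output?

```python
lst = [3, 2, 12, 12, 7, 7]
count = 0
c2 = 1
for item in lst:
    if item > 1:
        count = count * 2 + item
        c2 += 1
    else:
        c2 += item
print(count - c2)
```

item=3: >1, count = 0*2+3 = 3; c2=2
item=2: >1, count = 3*2+2 = 8; c2=3
item=12: >1, count = 8*2+12 = 28; c2=4
item=12: >1, count = 28*2+12 = 68; c2=5
item=7: >1, count = 68*2+7 = 143; c2=6
item=7: >1, count = 143*2+7 = 293; c2=7
count-c2 = 293-7 = 286

286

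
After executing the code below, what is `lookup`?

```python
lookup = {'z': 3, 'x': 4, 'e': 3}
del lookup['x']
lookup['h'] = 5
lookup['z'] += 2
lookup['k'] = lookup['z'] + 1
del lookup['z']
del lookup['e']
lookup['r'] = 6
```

del 'x' → {'z': 3, 'e': 3}
lookup['h'] = 5 → {'z': 3, 'e': 3, 'h': 5}
lookup['z'] = 3+2 = 5 → {'z': 5, 'e': 3, 'h': 5}
lookup['k'] = lookup['z']+1 = 6 → {'z': 5, 'e': 3, 'h': 5, 'k': 6}
del 'z' → {'e': 3, 'h': 5, 'k': 6}
del 'e' → {'h': 5, 'k': 6}
lookup['r'] = 6 → {'h': 5, 'k': 6, 'r': 6}

{'h': 5, 'k': 6, 'r': 6}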